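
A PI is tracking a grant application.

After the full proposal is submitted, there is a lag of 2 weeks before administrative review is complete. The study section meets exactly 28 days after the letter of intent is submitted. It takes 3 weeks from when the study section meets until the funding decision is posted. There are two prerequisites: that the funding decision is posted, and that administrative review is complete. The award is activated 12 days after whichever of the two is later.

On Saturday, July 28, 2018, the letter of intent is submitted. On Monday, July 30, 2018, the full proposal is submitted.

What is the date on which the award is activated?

Thursday, September 27, 2018

The letter of intent is submitted: Jul 28, 2018.
The study section meets: Jul 28, 2018 + 28 days = Aug 25, 2018.
The funding decision is posted: Aug 25, 2018 + 3 weeks = Sep 15, 2018.
The full proposal is submitted: Jul 30, 2018.
Administrative review is complete: Jul 30, 2018 + 2 weeks = Aug 13, 2018.
Both prerequisites met — the funding decision is posted (Sep 15, 2018), administrative review is complete (Aug 13, 2018); the later is Sep 15, 2018.
The award is activated: Sep 15, 2018 + 12 days = Sep 27, 2018.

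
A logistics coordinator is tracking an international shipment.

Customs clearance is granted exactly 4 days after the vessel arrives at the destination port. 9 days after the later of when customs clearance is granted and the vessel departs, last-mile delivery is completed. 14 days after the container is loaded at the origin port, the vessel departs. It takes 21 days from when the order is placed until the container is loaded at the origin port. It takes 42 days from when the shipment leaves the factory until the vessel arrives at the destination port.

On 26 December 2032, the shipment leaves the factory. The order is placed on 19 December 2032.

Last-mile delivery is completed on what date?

19 February 2033

The shipment leaves the factory: Dec 26, 2032.
The vessel arrives at the destination port: Dec 26, 2032 + 42 days = Feb 6, 2033.
Customs clearance is granted: Feb 6, 2033 + 4 days = Feb 10, 2033.
The order is placed: Dec 19, 2032.
The container is loaded at the origin port: Dec 19, 2032 + 21 days = Jan 9, 2033.
The vessel departs: Jan 9, 2033 + 14 days = Jan 23, 2033.
Both prerequisites met — customs clearance is granted (Feb 10, 2033), the vessel departs (Jan 23, 2033); the later is Feb 10, 2033.
Last-mile delivery is completed: Feb 10, 2033 + 9 days = Feb 19, 2033.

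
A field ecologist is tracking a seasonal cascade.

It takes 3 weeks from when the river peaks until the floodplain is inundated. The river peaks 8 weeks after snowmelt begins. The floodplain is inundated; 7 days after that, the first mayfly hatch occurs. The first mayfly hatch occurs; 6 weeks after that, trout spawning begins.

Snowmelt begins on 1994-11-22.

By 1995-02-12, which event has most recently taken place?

Snowmelt begins: Nov 22, 1994.
The river peaks: Nov 22, 1994 + 8 weeks = Jan 17, 1995.
The floodplain is inundated: Jan 17, 1995 + 3 weeks = Feb 7, 1995.
The first mayfly hatch occurs: Feb 7, 1995 + 7 days = Feb 14, 1995.
Trout spawning begins: Feb 14, 1995 + 6 weeks = Mar 28, 1995.
Feb 12, 1995 falls between when the floodplain is inundated (Feb 7, 1995) and when the first mayfly hatch occurs (Feb 14, 1995).

The floodplain is inundated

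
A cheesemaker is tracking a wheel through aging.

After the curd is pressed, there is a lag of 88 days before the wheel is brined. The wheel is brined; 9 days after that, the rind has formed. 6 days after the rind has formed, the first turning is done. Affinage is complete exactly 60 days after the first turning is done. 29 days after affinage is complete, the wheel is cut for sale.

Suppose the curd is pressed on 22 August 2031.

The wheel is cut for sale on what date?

1 March 2032

The curd is pressed: Aug 22, 2031.
The wheel is brined: Aug 22, 2031 + 88 days = Nov 18, 2031.
The rind has formed: Nov 18, 2031 + 9 days = Nov 27, 2031.
The first turning is done: Nov 27, 2031 + 6 days = Dec 3, 2031.
Affinage is complete: Dec 3, 2031 + 60 days = Feb 1, 2032.
The wheel is cut for sale: Feb 1, 2032 + 29 days = Mar 1, 2032.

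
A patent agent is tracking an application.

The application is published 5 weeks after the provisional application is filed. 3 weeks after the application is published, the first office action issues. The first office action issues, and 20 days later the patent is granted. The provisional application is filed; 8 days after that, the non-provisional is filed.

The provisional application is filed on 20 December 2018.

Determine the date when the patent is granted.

6 March 2019

The provisional application is filed: Dec 20, 2018.
The application is published: Dec 20, 2018 + 5 weeks = Jan 24, 2019.
The first office action issues: Jan 24, 2019 + 3 weeks = Feb 14, 2019.
The patent is granted: Feb 14, 2019 + 20 days = Mar 6, 2019.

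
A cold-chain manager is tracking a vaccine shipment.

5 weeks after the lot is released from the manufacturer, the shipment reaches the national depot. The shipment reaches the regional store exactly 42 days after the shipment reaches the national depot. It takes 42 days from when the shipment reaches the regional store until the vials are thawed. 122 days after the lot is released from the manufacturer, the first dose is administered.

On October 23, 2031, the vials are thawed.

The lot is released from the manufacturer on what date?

The vials are thawed: Oct 23, 2031.
The shipment reaches the regional store: Oct 23, 2031 − 42 days = Sep 11, 2031.
The shipment reaches the national depot: Sep 11, 2031 − 42 days = Jul 31, 2031.
The lot is released from the manufacturer: Jul 31, 2031 − 5 weeks = Jun 26, 2031.

June 26, 2031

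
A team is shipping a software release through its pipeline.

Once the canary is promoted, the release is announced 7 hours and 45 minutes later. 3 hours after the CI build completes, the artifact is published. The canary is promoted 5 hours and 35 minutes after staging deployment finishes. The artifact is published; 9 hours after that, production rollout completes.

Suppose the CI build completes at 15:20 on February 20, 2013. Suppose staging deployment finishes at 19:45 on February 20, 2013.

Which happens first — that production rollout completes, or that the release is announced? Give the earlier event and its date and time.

The CI build completes: 15:20 Feb 20, 2013.
The artifact is published: 15:20 Feb 20, 2013 + 3h = 18:20 Feb 20, 2013.
Production rollout completes: 18:20 Feb 20, 2013 + 9h = 03:20 Feb 21, 2013.
Staging deployment finishes: 19:45 Feb 20, 2013.
The canary is promoted: 19:45 Feb 20, 2013 + 5h35m = 01:20 Feb 21, 2013.
The release is announced: 01:20 Feb 21, 2013 + 7h45m = 09:05 Feb 21, 2013.
Comparing: production rollout completes at 03:20 Feb 21, 2013 vs the release is announced at 09:05 Feb 21, 2013. Earlier: production rollout completes.

Production rollout completes — 03:20 on February 21, 2013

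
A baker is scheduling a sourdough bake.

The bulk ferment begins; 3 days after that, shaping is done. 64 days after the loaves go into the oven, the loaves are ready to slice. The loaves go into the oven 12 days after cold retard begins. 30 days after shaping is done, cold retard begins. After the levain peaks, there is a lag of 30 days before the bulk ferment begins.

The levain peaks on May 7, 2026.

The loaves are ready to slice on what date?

The levain peaks: May 7, 2026.
The bulk ferment begins: May 7, 2026 + 30 days = Jun 6, 2026.
Shaping is done: Jun 6, 2026 + 3 days = Jun 9, 2026.
Cold retard begins: Jun 9, 2026 + 30 days = Jul 9, 2026.
The loaves go into the oven: Jul 9, 2026 + 12 days = Jul 21, 2026.
The loaves are ready to slice: Jul 21, 2026 + 64 days = Sep 23, 2026.

Sep 23, 2026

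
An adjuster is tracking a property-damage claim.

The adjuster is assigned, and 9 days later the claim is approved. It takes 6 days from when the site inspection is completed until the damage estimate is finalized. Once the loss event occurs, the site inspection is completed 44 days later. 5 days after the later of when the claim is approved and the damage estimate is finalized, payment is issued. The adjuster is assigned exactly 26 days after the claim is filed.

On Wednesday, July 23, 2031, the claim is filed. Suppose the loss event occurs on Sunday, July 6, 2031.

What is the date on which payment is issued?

Monday, September 1, 2031

The claim is filed: Jul 23, 2031.
The adjuster is assigned: Jul 23, 2031 + 26 days = Aug 18, 2031.
The claim is approved: Aug 18, 2031 + 9 days = Aug 27, 2031.
The loss event occurs: Jul 6, 2031.
The site inspection is completed: Jul 6, 2031 + 44 days = Aug 19, 2031.
The damage estimate is finalized: Aug 19, 2031 + 6 days = Aug 25, 2031.
Both prerequisites met — the claim is approved (Aug 27, 2031), the damage estimate is finalized (Aug 25, 2031); the later is Aug 27, 2031.
Payment is issued: Aug 27, 2031 + 5 days = Sep 1, 2031.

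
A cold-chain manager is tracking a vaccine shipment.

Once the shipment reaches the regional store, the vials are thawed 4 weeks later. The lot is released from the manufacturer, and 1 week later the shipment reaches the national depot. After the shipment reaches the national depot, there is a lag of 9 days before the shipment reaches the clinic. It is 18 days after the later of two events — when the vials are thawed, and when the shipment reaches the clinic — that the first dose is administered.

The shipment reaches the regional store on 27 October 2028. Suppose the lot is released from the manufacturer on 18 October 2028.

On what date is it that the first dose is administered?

12 December 2028

The shipment reaches the regional store: Oct 27, 2028.
The vials are thawed: Oct 27, 2028 + 4 weeks = Nov 24, 2028.
The lot is released from the manufacturer: Oct 18, 2028.
The shipment reaches the national depot: Oct 18, 2028 + 1 week = Oct 25, 2028.
The shipment reaches the clinic: Oct 25, 2028 + 9 days = Nov 3, 2028.
Both prerequisites met — the vials are thawed (Nov 24, 2028), the shipment reaches the clinic (Nov 3, 2028); the later is Nov 24, 2028.
The first dose is administered: Nov 24, 2028 + 18 days = Dec 12, 2028.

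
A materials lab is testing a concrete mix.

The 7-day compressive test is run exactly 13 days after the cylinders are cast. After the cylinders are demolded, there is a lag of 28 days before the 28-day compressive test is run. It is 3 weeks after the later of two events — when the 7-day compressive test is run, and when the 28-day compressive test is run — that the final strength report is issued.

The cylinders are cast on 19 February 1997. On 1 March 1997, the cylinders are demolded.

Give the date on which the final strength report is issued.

The cylinders are cast: Feb 19, 1997.
The 7-day compressive test is run: Feb 19, 1997 + 13 days = Mar 4, 1997.
The cylinders are demolded: Mar 1, 1997.
The 28-day compressive test is run: Mar 1, 1997 + 28 days = Mar 29, 1997.
Both prerequisites met — the 7-day compressive test is run (Mar 4, 1997), the 28-day compressive test is run (Mar 29, 1997); the later is Mar 29, 1997.
The final strength report is issued: Mar 29, 1997 + 3 weeks = Apr 19, 1997.

19 April 1997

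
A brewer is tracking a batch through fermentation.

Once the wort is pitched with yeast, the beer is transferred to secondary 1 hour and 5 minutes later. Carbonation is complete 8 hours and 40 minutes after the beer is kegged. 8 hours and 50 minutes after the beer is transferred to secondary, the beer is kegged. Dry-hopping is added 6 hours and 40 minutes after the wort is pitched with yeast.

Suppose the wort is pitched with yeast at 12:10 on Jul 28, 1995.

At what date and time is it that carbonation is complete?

The wort is pitched with yeast: 12:10 Jul 28, 1995.
The beer is transferred to secondary: 12:10 Jul 28, 1995 + 1h05m = 13:15 Jul 28, 1995.
The beer is kegged: 13:15 Jul 28, 1995 + 8h50m = 22:05 Jul 28, 1995.
Carbonation is complete: 22:05 Jul 28, 1995 + 8h40m = 06:45 Jul 29, 1995.

06:45 on Jul 29, 1995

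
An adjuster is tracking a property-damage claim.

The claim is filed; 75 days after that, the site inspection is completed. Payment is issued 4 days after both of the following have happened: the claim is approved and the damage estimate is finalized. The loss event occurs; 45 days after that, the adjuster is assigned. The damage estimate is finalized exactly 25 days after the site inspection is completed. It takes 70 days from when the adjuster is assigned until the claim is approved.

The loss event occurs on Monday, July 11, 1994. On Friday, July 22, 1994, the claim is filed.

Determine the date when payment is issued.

The loss event occurs: Jul 11, 1994.
The adjuster is assigned: Jul 11, 1994 + 45 days = Aug 25, 1994.
The claim is approved: Aug 25, 1994 + 70 days = Nov 3, 1994.
The claim is filed: Jul 22, 1994.
The site inspection is completed: Jul 22, 1994 + 75 days = Oct 5, 1994.
The damage estimate is finalized: Oct 5, 1994 + 25 days = Oct 30, 1994.
Both prerequisites met — the claim is approved (Nov 3, 1994), the damage estimate is finalized (Oct 30, 1994); the later is Nov 3, 1994.
Payment is issued: Nov 3, 1994 + 4 days = Nov 7, 1994.

Monday, November 7, 1994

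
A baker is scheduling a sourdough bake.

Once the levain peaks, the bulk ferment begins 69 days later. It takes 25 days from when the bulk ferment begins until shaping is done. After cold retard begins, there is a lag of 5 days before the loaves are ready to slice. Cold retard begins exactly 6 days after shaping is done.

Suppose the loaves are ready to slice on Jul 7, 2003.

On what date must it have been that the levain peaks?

The loaves are ready to slice: Jul 7, 2003.
Cold retard begins: Jul 7, 2003 − 5 days = Jul 2, 2003.
Shaping is done: Jul 2, 2003 − 6 days = Jun 26, 2003.
The bulk ferment begins: Jun 26, 2003 − 25 days = Jun 1, 2003.
The levain peaks: Jun 1, 2003 − 69 days = Mar 24, 2003.

Mar 24, 2003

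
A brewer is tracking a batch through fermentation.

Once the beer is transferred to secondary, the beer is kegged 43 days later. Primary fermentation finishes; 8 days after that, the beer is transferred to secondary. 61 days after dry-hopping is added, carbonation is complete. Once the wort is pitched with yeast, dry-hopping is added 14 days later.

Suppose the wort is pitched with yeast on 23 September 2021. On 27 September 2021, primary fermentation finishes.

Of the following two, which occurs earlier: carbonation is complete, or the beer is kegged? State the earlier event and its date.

The wort is pitched with yeast: Sep 23, 2021.
Dry-hopping is added: Sep 23, 2021 + 14 days = Oct 7, 2021.
Carbonation is complete: Oct 7, 2021 + 61 days = Dec 7, 2021.
Primary fermentation finishes: Sep 27, 2021.
The beer is transferred to secondary: Sep 27, 2021 + 8 days = Oct 5, 2021.
The beer is kegged: Oct 5, 2021 + 43 days = Nov 17, 2021.
Comparing: carbonation is complete on Dec 7, 2021 vs the beer is kegged on Nov 17, 2021. Earlier: the beer is kegged.

The beer is kegged — 17 November 2021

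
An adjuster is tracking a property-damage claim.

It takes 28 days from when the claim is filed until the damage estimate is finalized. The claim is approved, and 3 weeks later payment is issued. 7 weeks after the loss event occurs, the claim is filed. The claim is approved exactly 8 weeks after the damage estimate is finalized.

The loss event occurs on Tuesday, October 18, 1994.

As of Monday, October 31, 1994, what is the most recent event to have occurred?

The loss event occurs: Oct 18, 1994.
The claim is filed: Oct 18, 1994 + 7 weeks = Dec 6, 1994.
The damage estimate is finalized: Dec 6, 1994 + 28 days = Jan 3, 1995.
The claim is approved: Jan 3, 1995 + 8 weeks = Feb 28, 1995.
Payment is issued: Feb 28, 1995 + 3 weeks = Mar 21, 1995.
Oct 31, 1994 falls between when the loss event occurs (Oct 18, 1994) and when the claim is filed (Dec 6, 1994).

The loss event occurs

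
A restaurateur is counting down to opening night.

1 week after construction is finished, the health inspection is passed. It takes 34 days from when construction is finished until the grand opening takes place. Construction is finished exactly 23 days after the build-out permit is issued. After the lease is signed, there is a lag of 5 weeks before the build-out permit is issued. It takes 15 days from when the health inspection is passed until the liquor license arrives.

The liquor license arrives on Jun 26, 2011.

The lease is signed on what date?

Apr 7, 2011

The liquor license arrives: Jun 26, 2011.
The health inspection is passed: Jun 26, 2011 − 15 days = Jun 11, 2011.
Construction is finished: Jun 11, 2011 − 1 week = Jun 4, 2011.
The build-out permit is issued: Jun 4, 2011 − 23 days = May 12, 2011.
The lease is signed: May 12, 2011 − 5 weeks = Apr 7, 2011.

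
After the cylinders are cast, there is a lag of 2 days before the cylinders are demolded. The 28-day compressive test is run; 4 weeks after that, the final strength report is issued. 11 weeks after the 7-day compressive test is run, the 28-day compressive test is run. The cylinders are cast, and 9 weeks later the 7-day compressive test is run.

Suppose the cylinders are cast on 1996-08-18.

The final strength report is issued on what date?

1997-02-02

The cylinders are cast: Aug 18, 1996.
The 7-day compressive test is run: Aug 18, 1996 + 9 weeks = Oct 20, 1996.
The 28-day compressive test is run: Oct 20, 1996 + 11 weeks = Jan 5, 1997.
The final strength report is issued: Jan 5, 1997 + 4 weeks = Feb 2, 1997.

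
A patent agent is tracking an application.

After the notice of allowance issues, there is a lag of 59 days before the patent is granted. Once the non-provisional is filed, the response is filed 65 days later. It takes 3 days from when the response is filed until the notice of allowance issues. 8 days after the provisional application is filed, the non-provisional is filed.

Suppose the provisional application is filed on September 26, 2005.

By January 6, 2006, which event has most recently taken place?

The provisional application is filed: Sep 26, 2005.
The non-provisional is filed: Sep 26, 2005 + 8 days = Oct 4, 2005.
The response is filed: Oct 4, 2005 + 65 days = Dec 8, 2005.
The notice of allowance issues: Dec 8, 2005 + 3 days = Dec 11, 2005.
The patent is granted: Dec 11, 2005 + 59 days = Feb 8, 2006.
Jan 6, 2006 falls between when the notice of allowance issues (Dec 11, 2005) and when the patent is granted (Feb 8, 2006).

The notice of allowance issues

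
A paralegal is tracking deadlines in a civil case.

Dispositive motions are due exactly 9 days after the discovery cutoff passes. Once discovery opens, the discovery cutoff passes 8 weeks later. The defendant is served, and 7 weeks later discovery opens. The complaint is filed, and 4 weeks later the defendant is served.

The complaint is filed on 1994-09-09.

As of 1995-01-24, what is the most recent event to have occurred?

The complaint is filed: Sep 9, 1994.
The defendant is served: Sep 9, 1994 + 4 weeks = Oct 7, 1994.
Discovery opens: Oct 7, 1994 + 7 weeks = Nov 25, 1994.
The discovery cutoff passes: Nov 25, 1994 + 8 weeks = Jan 20, 1995.
Dispositive motions are due: Jan 20, 1995 + 9 days = Jan 29, 1995.
Jan 24, 1995 falls between when the discovery cutoff passes (Jan 20, 1995) and when dispositive motions are due (Jan 29, 1995).

The discovery cutoff passes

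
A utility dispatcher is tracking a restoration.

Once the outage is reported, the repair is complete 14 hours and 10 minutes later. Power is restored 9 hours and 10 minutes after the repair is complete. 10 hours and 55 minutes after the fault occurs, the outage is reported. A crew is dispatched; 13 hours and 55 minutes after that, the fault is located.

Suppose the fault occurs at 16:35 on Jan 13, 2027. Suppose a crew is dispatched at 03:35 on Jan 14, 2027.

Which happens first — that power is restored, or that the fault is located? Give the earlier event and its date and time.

The fault is located — 17:30 on Jan 14, 2027

The fault occurs: 16:35 Jan 13, 2027.
The outage is reported: 16:35 Jan 13, 2027 + 10h55m = 03:30 Jan 14, 2027.
The repair is complete: 03:30 Jan 14, 2027 + 14h10m = 17:40 Jan 14, 2027.
Power is restored: 17:40 Jan 14, 2027 + 9h10m = 02:50 Jan 15, 2027.
A crew is dispatched: 03:35 Jan 14, 2027.
The fault is located: 03:35 Jan 14, 2027 + 13h55m = 17:30 Jan 14, 2027.
Comparing: power is restored at 02:50 Jan 15, 2027 vs the fault is located at 17:30 Jan 14, 2027. Earlier: the fault is located.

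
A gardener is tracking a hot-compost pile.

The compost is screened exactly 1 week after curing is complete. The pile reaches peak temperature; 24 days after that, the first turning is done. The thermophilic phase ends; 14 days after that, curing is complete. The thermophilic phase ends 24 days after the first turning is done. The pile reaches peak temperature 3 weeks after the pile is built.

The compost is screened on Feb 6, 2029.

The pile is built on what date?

The compost is screened: Feb 6, 2029.
Curing is complete: Feb 6, 2029 − 1 week = Jan 30, 2029.
The thermophilic phase ends: Jan 30, 2029 − 14 days = Jan 16, 2029.
The first turning is done: Jan 16, 2029 − 24 days = Dec 23, 2028.
The pile reaches peak temperature: Dec 23, 2028 − 24 days = Nov 29, 2028.
The pile is built: Nov 29, 2028 − 3 weeks = Nov 8, 2028.

Nov 8, 2028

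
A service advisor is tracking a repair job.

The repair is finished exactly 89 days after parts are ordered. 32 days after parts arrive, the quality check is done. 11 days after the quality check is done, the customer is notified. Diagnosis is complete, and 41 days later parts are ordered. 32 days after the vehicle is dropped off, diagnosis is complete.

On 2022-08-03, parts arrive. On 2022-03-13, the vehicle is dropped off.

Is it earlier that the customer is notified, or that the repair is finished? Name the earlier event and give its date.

The repair is finished — 2022-08-22

Parts arrive: Aug 3, 2022.
The quality check is done: Aug 3, 2022 + 32 days = Sep 4, 2022.
The customer is notified: Sep 4, 2022 + 11 days = Sep 15, 2022.
The vehicle is dropped off: Mar 13, 2022.
Diagnosis is complete: Mar 13, 2022 + 32 days = Apr 14, 2022.
Parts are ordered: Apr 14, 2022 + 41 days = May 25, 2022.
The repair is finished: May 25, 2022 + 89 days = Aug 22, 2022.
Comparing: the customer is notified on Sep 15, 2022 vs the repair is finished on Aug 22, 2022. Earlier: the repair is finished.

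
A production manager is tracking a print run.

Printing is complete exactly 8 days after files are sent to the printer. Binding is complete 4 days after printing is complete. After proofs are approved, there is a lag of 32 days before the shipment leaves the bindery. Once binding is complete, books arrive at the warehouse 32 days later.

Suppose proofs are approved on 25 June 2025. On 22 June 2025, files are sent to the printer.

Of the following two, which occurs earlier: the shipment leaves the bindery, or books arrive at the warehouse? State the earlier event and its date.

Proofs are approved: Jun 25, 2025.
The shipment leaves the bindery: Jun 25, 2025 + 32 days = Jul 27, 2025.
Files are sent to the printer: Jun 22, 2025.
Printing is complete: Jun 22, 2025 + 8 days = Jun 30, 2025.
Binding is complete: Jun 30, 2025 + 4 days = Jul 4, 2025.
Books arrive at the warehouse: Jul 4, 2025 + 32 days = Aug 5, 2025.
Comparing: the shipment leaves the bindery on Jul 27, 2025 vs books arrive at the warehouse on Aug 5, 2025. Earlier: the shipment leaves the bindery.

The shipment leaves the bindery — 27 July 2025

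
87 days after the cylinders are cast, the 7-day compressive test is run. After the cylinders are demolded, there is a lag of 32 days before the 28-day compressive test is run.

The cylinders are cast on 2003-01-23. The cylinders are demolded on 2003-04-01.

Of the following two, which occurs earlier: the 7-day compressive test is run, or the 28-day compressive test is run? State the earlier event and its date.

The cylinders are cast: Jan 23, 2003.
The 7-day compressive test is run: Jan 23, 2003 + 87 days = Apr 20, 2003.
The cylinders are demolded: Apr 1, 2003.
The 28-day compressive test is run: Apr 1, 2003 + 32 days = May 3, 2003.
Comparing: the 7-day compressive test is run on Apr 20, 2003 vs the 28-day compressive test is run on May 3, 2003. Earlier: the 7-day compressive test is run.

The 7-day compressive test is run — 2003-04-20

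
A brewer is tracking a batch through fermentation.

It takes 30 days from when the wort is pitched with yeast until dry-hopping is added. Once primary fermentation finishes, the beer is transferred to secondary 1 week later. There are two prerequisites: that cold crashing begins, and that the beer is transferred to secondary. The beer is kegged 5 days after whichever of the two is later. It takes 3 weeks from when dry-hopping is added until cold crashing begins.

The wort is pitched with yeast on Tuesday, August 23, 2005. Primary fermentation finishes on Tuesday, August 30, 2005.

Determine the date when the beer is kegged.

Tuesday, October 18, 2005

The wort is pitched with yeast: Aug 23, 2005.
Dry-hopping is added: Aug 23, 2005 + 30 days = Sep 22, 2005.
Cold crashing begins: Sep 22, 2005 + 3 weeks = Oct 13, 2005.
Primary fermentation finishes: Aug 30, 2005.
The beer is transferred to secondary: Aug 30, 2005 + 1 week = Sep 6, 2005.
Both prerequisites met — cold crashing begins (Oct 13, 2005), the beer is transferred to secondary (Sep 6, 2005); the later is Oct 13, 2005.
The beer is kegged: Oct 13, 2005 + 5 days = Oct 18, 2005.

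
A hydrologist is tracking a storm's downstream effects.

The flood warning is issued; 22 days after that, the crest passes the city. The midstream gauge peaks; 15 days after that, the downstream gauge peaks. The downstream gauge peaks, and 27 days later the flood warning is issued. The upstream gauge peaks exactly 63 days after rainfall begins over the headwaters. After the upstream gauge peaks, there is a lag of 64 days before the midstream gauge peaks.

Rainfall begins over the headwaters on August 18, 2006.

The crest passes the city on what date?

Rainfall begins over the headwaters: Aug 18, 2006.
The upstream gauge peaks: Aug 18, 2006 + 63 days = Oct 20, 2006.
The midstream gauge peaks: Oct 20, 2006 + 64 days = Dec 23, 2006.
The downstream gauge peaks: Dec 23, 2006 + 15 days = Jan 7, 2007.
The flood warning is issued: Jan 7, 2007 + 27 days = Feb 3, 2007.
The crest passes the city: Feb 3, 2007 + 22 days = Feb 25, 2007.

February 25, 2007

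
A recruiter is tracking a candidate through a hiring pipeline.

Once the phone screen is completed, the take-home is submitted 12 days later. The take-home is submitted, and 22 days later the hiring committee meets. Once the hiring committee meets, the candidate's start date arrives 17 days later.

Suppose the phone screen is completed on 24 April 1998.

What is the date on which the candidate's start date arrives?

14 June 1998

The phone screen is completed: Apr 24, 1998.
The take-home is submitted: Apr 24, 1998 + 12 days = May 6, 1998.
The hiring committee meets: May 6, 1998 + 22 days = May 28, 1998.
The candidate's start date arrives: May 28, 1998 + 17 days = Jun 14, 1998.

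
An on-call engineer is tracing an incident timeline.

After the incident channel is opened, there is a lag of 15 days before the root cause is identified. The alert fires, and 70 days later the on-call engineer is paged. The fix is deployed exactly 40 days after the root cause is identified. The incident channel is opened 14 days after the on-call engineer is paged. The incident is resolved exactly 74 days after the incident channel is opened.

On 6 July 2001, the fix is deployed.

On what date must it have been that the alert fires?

The fix is deployed: Jul 6, 2001.
The root cause is identified: Jul 6, 2001 − 40 days = May 27, 2001.
The incident channel is opened: May 27, 2001 − 15 days = May 12, 2001.
The on-call engineer is paged: May 12, 2001 − 14 days = Apr 28, 2001.
The alert fires: Apr 28, 2001 − 70 days = Feb 17, 2001.

17 February 2001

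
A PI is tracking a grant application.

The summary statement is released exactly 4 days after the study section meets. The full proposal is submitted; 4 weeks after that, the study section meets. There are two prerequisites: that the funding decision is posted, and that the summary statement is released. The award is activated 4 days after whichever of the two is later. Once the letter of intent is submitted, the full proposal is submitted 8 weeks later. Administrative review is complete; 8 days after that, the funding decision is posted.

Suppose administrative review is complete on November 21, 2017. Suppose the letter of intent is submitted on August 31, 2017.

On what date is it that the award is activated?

December 3, 2017

Administrative review is complete: Nov 21, 2017.
The funding decision is posted: Nov 21, 2017 + 8 days = Nov 29, 2017.
The letter of intent is submitted: Aug 31, 2017.
The full proposal is submitted: Aug 31, 2017 + 8 weeks = Oct 26, 2017.
The study section meets: Oct 26, 2017 + 4 weeks = Nov 23, 2017.
The summary statement is released: Nov 23, 2017 + 4 days = Nov 27, 2017.
Both prerequisites met — the funding decision is posted (Nov 29, 2017), the summary statement is released (Nov 27, 2017); the later is Nov 29, 2017.
The award is activated: Nov 29, 2017 + 4 days = Dec 3, 2017.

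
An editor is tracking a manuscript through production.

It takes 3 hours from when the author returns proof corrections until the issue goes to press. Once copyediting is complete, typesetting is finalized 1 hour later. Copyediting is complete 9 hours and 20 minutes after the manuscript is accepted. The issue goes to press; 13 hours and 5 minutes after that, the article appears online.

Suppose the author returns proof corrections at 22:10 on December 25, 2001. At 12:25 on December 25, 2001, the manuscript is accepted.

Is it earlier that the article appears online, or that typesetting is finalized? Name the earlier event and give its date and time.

The author returns proof corrections: 22:10 Dec 25, 2001.
The issue goes to press: 22:10 Dec 25, 2001 + 3h = 01:10 Dec 26, 2001.
The article appears online: 01:10 Dec 26, 2001 + 13h05m = 14:15 Dec 26, 2001.
The manuscript is accepted: 12:25 Dec 25, 2001.
Copyediting is complete: 12:25 Dec 25, 2001 + 9h20m = 21:45 Dec 25, 2001.
Typesetting is finalized: 21:45 Dec 25, 2001 + 1h = 22:45 Dec 25, 2001.
Comparing: the article appears online at 14:15 Dec 26, 2001 vs typesetting is finalized at 22:45 Dec 25, 2001. Earlier: typesetting is finalized.

Typesetting is finalized — 22:45 on December 25, 2001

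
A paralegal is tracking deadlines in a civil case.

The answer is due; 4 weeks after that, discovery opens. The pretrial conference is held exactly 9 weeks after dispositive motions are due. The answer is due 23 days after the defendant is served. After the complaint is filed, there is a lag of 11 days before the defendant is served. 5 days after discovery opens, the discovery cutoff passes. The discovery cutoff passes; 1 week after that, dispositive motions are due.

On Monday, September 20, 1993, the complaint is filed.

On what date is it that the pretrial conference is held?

Friday, February 4, 1994

The complaint is filed: Sep 20, 1993.
The defendant is served: Sep 20, 1993 + 11 days = Oct 1, 1993.
The answer is due: Oct 1, 1993 + 23 days = Oct 24, 1993.
Discovery opens: Oct 24, 1993 + 4 weeks = Nov 21, 1993.
The discovery cutoff passes: Nov 21, 1993 + 5 days = Nov 26, 1993.
Dispositive motions are due: Nov 26, 1993 + 1 week = Dec 3, 1993.
The pretrial conference is held: Dec 3, 1993 + 9 weeks = Feb 4, 1994.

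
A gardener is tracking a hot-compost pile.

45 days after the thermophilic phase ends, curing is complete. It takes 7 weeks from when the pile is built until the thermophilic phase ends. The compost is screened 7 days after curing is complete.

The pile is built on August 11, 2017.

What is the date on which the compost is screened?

November 20, 2017

The pile is built: Aug 11, 2017.
The thermophilic phase ends: Aug 11, 2017 + 7 weeks = Sep 29, 2017.
Curing is complete: Sep 29, 2017 + 45 days = Nov 13, 2017.
The compost is screened: Nov 13, 2017 + 7 days = Nov 20, 2017.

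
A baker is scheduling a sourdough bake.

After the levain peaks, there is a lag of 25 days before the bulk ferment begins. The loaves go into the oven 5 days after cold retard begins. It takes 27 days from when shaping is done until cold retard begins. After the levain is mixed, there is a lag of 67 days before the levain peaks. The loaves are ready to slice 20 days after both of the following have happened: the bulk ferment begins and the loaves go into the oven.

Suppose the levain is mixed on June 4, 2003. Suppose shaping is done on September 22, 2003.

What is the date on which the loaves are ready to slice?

The levain is mixed: Jun 4, 2003.
The levain peaks: Jun 4, 2003 + 67 days = Aug 10, 2003.
The bulk ferment begins: Aug 10, 2003 + 25 days = Sep 4, 2003.
Shaping is done: Sep 22, 2003.
Cold retard begins: Sep 22, 2003 + 27 days = Oct 19, 2003.
The loaves go into the oven: Oct 19, 2003 + 5 days = Oct 24, 2003.
Both prerequisites met — the bulk ferment begins (Sep 4, 2003), the loaves go into the oven (Oct 24, 2003); the later is Oct 24, 2003.
The loaves are ready to slice: Oct 24, 2003 + 20 days = Nov 13, 2003.

November 13, 2003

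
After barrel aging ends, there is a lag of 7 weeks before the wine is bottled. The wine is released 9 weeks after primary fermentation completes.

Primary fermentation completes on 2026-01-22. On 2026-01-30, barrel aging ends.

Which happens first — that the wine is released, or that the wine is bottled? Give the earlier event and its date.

Primary fermentation completes: Jan 22, 2026.
The wine is released: Jan 22, 2026 + 9 weeks = Mar 26, 2026.
Barrel aging ends: Jan 30, 2026.
The wine is bottled: Jan 30, 2026 + 7 weeks = Mar 20, 2026.
Comparing: the wine is released on Mar 26, 2026 vs the wine is bottled on Mar 20, 2026. Earlier: the wine is bottled.

The wine is bottled — 2026-03-20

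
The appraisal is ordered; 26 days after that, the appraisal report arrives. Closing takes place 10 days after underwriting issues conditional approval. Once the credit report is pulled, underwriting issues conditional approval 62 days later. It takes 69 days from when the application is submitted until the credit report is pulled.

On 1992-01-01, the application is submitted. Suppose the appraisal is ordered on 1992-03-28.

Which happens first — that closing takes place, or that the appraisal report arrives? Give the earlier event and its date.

The appraisal report arrives — 1992-04-23

The application is submitted: Jan 1, 1992.
The credit report is pulled: Jan 1, 1992 + 69 days = Mar 10, 1992.
Underwriting issues conditional approval: Mar 10, 1992 + 62 days = May 11, 1992.
Closing takes place: May 11, 1992 + 10 days = May 21, 1992.
The appraisal is ordered: Mar 28, 1992.
The appraisal report arrives: Mar 28, 1992 + 26 days = Apr 23, 1992.
Comparing: closing takes place on May 21, 1992 vs the appraisal report arrives on Apr 23, 1992. Earlier: the appraisal report arrives.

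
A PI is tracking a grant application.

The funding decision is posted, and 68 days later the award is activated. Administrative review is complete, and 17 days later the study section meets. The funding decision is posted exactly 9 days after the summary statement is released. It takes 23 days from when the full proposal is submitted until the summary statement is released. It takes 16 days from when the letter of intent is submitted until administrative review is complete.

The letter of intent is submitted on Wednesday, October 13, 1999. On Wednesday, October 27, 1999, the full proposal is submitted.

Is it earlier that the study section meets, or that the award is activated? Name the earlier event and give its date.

The letter of intent is submitted: Oct 13, 1999.
Administrative review is complete: Oct 13, 1999 + 16 days = Oct 29, 1999.
The study section meets: Oct 29, 1999 + 17 days = Nov 15, 1999.
The full proposal is submitted: Oct 27, 1999.
The summary statement is released: Oct 27, 1999 + 23 days = Nov 19, 1999.
The funding decision is posted: Nov 19, 1999 + 9 days = Nov 28, 1999.
The award is activated: Nov 28, 1999 + 68 days = Feb 4, 2000.
Comparing: the study section meets on Nov 15, 1999 vs the award is activated on Feb 4, 2000. Earlier: the study section meets.

The study section meets — Monday, November 15, 1999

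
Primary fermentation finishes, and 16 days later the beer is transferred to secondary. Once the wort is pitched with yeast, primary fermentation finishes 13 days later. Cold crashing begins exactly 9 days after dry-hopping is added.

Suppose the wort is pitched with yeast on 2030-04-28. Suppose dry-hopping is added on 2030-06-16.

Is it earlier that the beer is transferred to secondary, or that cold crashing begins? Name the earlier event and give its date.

The wort is pitched with yeast: Apr 28, 2030.
Primary fermentation finishes: Apr 28, 2030 + 13 days = May 11, 2030.
The beer is transferred to secondary: May 11, 2030 + 16 days = May 27, 2030.
Dry-hopping is added: Jun 16, 2030.
Cold crashing begins: Jun 16, 2030 + 9 days = Jun 25, 2030.
Comparing: the beer is transferred to secondary on May 27, 2030 vs cold crashing begins on Jun 25, 2030. Earlier: the beer is transferred to secondary.

The beer is transferred to secondary — 2030-05-27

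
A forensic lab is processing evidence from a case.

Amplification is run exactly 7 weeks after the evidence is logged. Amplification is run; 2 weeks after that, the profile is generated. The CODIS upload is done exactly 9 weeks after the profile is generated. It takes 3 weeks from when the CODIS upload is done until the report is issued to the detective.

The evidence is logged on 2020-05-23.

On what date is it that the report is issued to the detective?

The evidence is logged: May 23, 2020.
Amplification is run: May 23, 2020 + 7 weeks = Jul 11, 2020.
The profile is generated: Jul 11, 2020 + 2 weeks = Jul 25, 2020.
The CODIS upload is done: Jul 25, 2020 + 9 weeks = Sep 26, 2020.
The report is issued to the detective: Sep 26, 2020 + 3 weeks = Oct 17, 2020.

2020-10-17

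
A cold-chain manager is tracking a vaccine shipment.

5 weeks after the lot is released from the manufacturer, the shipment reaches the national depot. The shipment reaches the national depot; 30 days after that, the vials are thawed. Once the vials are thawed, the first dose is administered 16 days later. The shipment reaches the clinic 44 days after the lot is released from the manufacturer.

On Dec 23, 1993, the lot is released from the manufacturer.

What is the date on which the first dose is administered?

The lot is released from the manufacturer: Dec 23, 1993.
The shipment reaches the national depot: Dec 23, 1993 + 5 weeks = Jan 27, 1994.
The vials are thawed: Jan 27, 1994 + 30 days = Feb 26, 1994.
The first dose is administered: Feb 26, 1994 + 16 days = Mar 14, 1994.

Mar 14, 1994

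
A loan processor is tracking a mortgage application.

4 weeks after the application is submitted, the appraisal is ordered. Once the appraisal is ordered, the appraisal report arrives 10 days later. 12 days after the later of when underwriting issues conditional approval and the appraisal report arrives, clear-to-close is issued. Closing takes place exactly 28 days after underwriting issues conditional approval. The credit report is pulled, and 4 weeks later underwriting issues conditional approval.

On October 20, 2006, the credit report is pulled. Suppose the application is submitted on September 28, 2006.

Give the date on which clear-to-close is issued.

The credit report is pulled: Oct 20, 2006.
Underwriting issues conditional approval: Oct 20, 2006 + 4 weeks = Nov 17, 2006.
The application is submitted: Sep 28, 2006.
The appraisal is ordered: Sep 28, 2006 + 4 weeks = Oct 26, 2006.
The appraisal report arrives: Oct 26, 2006 + 10 days = Nov 5, 2006.
Both prerequisites met — underwriting issues conditional approval (Nov 17, 2006), the appraisal report arrives (Nov 5, 2006); the later is Nov 17, 2006.
Clear-to-close is issued: Nov 17, 2006 + 12 days = Nov 29, 2006.

November 29, 2006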